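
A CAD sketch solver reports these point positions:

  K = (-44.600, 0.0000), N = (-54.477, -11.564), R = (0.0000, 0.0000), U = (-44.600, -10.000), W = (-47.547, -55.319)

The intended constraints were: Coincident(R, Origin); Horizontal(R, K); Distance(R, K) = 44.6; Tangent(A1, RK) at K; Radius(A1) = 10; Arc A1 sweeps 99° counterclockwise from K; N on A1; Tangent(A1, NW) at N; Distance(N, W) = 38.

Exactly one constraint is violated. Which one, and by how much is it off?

Distance(N, W) = 38 — off by 6.30.

R = (0.00, 0.00) ✓; R.y = 0.00, K.y = 0.00 ✓; |RK| = 44.60 ✓; ∠(UK, KR) = 90.00° ✓; |UK| = 10.00 ✓; bearing(U→N) − bearing(U→K) = 99.00° ✓; |UN| = 10.00 ✓; ∠(UN, NW) = 90.00° ✓; |NW| = 44.30 ✗.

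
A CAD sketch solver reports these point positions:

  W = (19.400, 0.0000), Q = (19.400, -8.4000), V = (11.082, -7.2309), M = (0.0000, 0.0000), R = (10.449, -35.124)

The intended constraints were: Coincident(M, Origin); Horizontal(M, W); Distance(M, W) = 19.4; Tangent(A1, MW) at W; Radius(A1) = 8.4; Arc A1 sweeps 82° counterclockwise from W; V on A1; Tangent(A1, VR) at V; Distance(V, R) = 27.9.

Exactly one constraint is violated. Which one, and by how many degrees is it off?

Tangent(A1, VR) at V — off by 6.70°.

M = (0.00, 0.00) ✓; M.y = 0.00, W.y = 0.00 ✓; |MW| = 19.40 ✓; ∠(QW, WM) = 90.00° ✓; |QW| = 8.400 ✓; bearing(Q→V) − bearing(Q→W) = 82.00° ✓; |QV| = 8.400 ✓; ∠(QV, VR) = 83.30° ✗; |VR| = 27.90 ✓.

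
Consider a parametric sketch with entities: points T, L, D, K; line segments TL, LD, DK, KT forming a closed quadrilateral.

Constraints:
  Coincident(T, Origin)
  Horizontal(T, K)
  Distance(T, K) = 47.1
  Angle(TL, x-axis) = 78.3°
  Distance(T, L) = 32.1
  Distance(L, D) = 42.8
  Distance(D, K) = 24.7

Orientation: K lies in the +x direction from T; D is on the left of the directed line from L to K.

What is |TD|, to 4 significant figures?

54.64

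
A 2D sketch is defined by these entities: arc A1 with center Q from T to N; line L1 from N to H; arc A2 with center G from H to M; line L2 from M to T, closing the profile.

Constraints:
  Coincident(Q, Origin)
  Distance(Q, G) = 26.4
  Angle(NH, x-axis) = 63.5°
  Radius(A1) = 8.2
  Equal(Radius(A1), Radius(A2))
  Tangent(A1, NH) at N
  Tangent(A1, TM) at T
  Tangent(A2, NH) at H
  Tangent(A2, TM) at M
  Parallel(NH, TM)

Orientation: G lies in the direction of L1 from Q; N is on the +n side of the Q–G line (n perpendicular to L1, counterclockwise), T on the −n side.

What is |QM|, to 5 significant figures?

27.644

The slot axis is L1's direction at 63.5°, so u = (cos 63.5°, sin 63.5°) = (0.44620, 0.89493) and n = (−sin 63.5°, cos 63.5°) = (-0.89493, 0.44620). Q is at the origin and G lies 26.4 along u from Q, so G = 26.4·u = (11.780, 23.626). Tangency of A1 to both parallel lines with radius 8.2 puts N and T at Q ± 8.2·n: N = (-7.3385, 3.6588), T = (7.3385, -3.6588). Equal radii place H and M the same way about G: H = G + 8.2·n = (4.4412, 27.285), M = G − 8.2·n = (19.118, 19.967). Then |QM| = |M − Q| = 27.644.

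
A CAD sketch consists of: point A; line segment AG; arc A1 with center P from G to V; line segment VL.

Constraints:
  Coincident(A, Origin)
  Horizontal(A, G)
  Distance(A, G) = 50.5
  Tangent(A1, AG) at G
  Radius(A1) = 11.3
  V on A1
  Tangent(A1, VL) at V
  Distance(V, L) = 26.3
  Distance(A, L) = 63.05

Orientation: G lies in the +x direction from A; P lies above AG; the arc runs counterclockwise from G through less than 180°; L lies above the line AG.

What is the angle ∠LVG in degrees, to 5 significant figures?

121.71°

Checks: |PV| = 11.30 ✓; ∠(PV, VL) = 90.00° ✓; |VL| = 26.30 ✓; |AL| = 63.05 ✓.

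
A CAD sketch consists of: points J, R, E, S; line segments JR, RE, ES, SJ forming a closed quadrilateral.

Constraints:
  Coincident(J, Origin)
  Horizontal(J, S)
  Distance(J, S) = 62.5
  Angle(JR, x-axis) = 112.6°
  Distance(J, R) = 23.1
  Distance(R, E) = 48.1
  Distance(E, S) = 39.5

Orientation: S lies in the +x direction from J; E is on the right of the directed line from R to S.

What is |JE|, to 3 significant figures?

28.1

J is at the origin; JS is horizontal with |JS| = 62.5 and S in +x, so S = (62.5, 0). JR runs at 112.6° with |JR| = 23.1, so R = (-8.88, 21.3). E is determined by |RE| = 48.1 and |ES| = 39.5 together: it lies at the intersection of circle(R, 48.1) and circle(S, 39.5). With |RS| = 74.5, the foot of the radical line on RS is 42.3 from R and the perpendicular offset is √(48.1² − 42.3²) = 22.9. Taking the right-of-RS solution: E = (25.1, -12.7).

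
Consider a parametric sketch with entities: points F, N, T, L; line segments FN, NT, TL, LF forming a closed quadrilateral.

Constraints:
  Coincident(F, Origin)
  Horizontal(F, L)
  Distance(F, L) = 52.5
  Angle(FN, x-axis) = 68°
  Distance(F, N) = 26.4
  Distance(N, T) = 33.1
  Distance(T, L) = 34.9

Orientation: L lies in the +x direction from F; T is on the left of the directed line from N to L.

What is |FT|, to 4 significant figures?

53.41

F is at the origin; F and L share the same y with |FL| = 52.5 and L in +x, so L = (52.5, 0). FN runs at 68.0° with |FN| = 26.4, so N = (9.890, 24.48). T is determined by |NT| = 33.1 and |TL| = 34.9 together: it lies at the intersection of circle(N, 33.1) and circle(L, 34.9). With |NL| = 49.14, the foot of the radical line on NL is 23.32 from N and the perpendicular offset is √(33.1² − 23.32²) = 23.49. Taking the left-of-NL solution: T = (41.81, 33.22).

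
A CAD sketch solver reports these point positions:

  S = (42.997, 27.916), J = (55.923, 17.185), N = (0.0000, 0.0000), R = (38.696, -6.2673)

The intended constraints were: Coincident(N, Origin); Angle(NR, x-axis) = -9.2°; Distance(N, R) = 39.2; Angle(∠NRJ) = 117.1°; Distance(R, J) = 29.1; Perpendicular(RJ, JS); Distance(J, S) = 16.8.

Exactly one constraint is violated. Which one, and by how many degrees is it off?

Perpendicular(RJ, JS) — off by 3.40°.

N = (0.00, 0.00) ✓; NR at -9.200° ✓; |NR| = 39.20 ✓; ∠NRJ = 117.1° ✓; |RJ| = 29.10 ✓; ∠(RJ, JS) = 86.60° ✗; |JS| = 16.80 ✓.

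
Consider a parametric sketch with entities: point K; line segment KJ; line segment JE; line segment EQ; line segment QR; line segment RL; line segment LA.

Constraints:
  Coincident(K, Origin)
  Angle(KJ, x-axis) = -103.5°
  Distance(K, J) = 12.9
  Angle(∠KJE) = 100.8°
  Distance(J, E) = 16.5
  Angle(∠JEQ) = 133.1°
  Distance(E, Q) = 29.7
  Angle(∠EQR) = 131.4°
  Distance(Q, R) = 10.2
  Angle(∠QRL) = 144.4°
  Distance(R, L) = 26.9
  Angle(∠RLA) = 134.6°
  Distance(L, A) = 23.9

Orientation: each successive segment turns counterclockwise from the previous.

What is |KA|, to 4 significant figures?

41.03

K is at the origin; KJ runs at -103.5° with length 12.9, so J = (-3.011, -12.54). ∠KJE = 100.8° gives JE at -24.30° from the x-axis; with |JE| = 16.5, E = (12.03, -19.33). ∠JEQ = 133.1° gives EQ at 22.60° from the x-axis; with |EQ| = 29.7, Q = (39.45, -7.920). ∠EQR = 131.4° gives QR at 71.20° from the x-axis; with |QR| = 10.2, R = (42.73, 1.736). ∠QRL = 144.4° gives RL at 106.8° from the x-axis; with |RL| = 26.9, L = (34.96, 27.49). ∠RLA = 134.6° gives LA at 152.2° from the x-axis; with |LA| = 23.9, A = (13.82, 38.63). Then |KA| = |A − K| = 41.03.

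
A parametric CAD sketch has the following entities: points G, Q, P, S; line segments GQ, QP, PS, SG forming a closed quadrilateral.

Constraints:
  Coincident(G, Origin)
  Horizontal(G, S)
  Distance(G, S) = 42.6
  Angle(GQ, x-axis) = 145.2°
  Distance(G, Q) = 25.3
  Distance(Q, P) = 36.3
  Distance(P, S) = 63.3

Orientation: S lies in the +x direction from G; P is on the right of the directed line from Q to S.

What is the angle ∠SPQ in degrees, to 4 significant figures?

76.16°

G is at the origin; G and S share the same y with |GS| = 42.6 and S in +x, so S = (42.6, 0). GQ runs at 145.2° with |GQ| = 25.3, so Q = (-20.78, 14.44). P is determined by |QP| = 36.3 and |PS| = 63.3 together: it lies at the intersection of circle(Q, 36.3) and circle(S, 63.3). With |QS| = 65.00, the foot of the radical line on QS is 11.81 from Q and the perpendicular offset is √(36.3² − 11.81²) = 34.32. Taking the right-of-QS solution: P = (-16.88, -21.65).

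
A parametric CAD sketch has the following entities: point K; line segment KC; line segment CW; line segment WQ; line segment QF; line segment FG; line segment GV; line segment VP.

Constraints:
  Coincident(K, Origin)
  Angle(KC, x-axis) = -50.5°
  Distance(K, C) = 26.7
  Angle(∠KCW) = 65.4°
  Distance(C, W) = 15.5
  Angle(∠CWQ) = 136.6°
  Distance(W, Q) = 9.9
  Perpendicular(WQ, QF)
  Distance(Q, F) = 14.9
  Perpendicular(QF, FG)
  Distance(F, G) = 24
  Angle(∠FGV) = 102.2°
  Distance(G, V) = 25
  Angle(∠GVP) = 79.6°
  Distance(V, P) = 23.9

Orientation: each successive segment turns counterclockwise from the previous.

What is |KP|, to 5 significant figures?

32.217

∠FGV = 102.2° gives GV at 5.3000° from the x-axis; with |GV| = 25.0, V = (38.676, -22.278). ∠GVP = 79.6° gives VP at 105.70° from the x-axis; with |VP| = 23.9, P = (32.209, 0.73044). Then |KP| = |P − K| = 32.217.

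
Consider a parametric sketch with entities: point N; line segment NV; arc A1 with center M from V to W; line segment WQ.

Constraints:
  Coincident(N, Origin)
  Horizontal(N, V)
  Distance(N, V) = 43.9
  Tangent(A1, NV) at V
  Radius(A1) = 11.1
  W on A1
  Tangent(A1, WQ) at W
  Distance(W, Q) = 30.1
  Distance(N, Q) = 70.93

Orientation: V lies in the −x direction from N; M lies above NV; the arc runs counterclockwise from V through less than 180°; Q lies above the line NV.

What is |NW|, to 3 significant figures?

41.3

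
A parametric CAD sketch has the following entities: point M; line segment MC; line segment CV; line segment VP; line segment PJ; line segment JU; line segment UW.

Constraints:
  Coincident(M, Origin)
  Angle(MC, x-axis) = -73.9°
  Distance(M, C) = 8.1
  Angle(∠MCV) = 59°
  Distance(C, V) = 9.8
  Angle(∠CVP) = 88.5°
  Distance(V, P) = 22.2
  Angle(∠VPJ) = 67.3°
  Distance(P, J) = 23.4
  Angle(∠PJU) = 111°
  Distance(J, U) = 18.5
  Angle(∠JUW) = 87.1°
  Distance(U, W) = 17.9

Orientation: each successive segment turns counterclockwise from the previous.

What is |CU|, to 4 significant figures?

12.55

M is at the origin; MC runs at -73.9° with length 8.1, so C = (2.246, -7.782). ∠MCV = 59.0° gives CV at 47.10° from the x-axis; with |CV| = 9.8, V = (8.917, -0.6034). ∠CVP = 88.5° gives VP at 138.6° from the x-axis; with |VP| = 22.2, P = (-7.735, 14.08). ∠VPJ = 67.3° gives PJ at -108.7° from the x-axis; with |PJ| = 23.4, J = (-15.24, -8.087). ∠PJU = 111.0° gives JU at -39.70° from the x-axis; with |JU| = 18.5, U = (-1.004, -19.90). Then |CU| = |U − C| = 12.55.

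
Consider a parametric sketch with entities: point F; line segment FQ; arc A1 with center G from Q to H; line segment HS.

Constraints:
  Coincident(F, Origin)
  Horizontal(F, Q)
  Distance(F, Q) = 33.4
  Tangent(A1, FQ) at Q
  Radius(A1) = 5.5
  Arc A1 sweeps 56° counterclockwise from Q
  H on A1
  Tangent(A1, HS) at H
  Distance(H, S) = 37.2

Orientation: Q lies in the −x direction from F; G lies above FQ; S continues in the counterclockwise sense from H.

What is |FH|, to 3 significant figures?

28.9

Tangency of A1 to FQ means the radius GQ is perpendicular to FQ, so G = Q + (0, 5.5) = (-33.4, 5.50). On A1, Q sits at bearing -90° from G; a 56° counterclockwise sweep puts H at bearing -34°, so H = G + 5.5·(cos -34°, sin -34°) = (-28.8, 2.42). Then |FH| = |H − F| = 28.9.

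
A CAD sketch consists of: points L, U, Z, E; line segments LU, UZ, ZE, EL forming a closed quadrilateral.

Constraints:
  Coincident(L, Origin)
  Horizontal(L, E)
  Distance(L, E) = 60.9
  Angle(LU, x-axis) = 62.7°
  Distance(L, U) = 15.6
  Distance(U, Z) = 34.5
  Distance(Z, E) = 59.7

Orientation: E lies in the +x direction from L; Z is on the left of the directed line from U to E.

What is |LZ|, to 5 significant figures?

50.092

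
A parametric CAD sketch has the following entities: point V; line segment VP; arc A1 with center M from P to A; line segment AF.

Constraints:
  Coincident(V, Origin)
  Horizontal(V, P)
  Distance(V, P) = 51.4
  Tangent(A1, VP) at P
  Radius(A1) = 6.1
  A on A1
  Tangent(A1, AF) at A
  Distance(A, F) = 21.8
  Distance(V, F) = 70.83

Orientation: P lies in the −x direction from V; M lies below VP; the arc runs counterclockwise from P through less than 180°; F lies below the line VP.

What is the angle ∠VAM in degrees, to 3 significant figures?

32.0°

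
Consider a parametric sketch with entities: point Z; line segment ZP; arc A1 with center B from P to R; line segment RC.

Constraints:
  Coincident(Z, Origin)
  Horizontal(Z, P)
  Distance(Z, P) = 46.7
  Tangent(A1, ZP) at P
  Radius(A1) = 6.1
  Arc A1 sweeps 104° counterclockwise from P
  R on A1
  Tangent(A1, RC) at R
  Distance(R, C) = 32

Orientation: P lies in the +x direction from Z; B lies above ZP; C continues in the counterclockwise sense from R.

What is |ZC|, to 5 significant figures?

59.210

On A1, P sits at bearing -90° from B; a 104° counterclockwise sweep puts R at bearing 14°, so R = B + 6.1·(cos 14°, sin 14°) = (52.619, 7.5757). Since A1 is tangent to RC there, BR ⟂ RC, so RC runs along (−sin 14°, cos 14°); with |RC| = 32.0, C = (44.877, 38.625). Then |ZC| = |C − Z| = 59.210.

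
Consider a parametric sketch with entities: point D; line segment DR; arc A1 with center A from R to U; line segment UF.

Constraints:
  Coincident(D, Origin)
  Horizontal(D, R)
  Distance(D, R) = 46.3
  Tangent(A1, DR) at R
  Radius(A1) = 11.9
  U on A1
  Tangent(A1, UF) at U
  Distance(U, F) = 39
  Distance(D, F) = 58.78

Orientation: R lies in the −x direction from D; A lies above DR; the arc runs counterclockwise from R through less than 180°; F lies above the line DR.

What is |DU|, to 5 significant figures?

36.131

D is at the origin; DR is horizontal with |DR| = 46.3 and R on the −x side, so R = (-46.300, 0.0000). Since A1 is tangent to DR there, AR ⟂ DR, so A = R + (0, 11.9) = (-46.300, 11.900). Since AU ⟂ UF (tangency), |AF| = √(11.9² + 39.0²) = 40.775 regardless of where U sits on A1. So F lies on both circle(D, 58.78) and circle(A, 40.775); the above-DR intersection is F = (-31.239, 49.792). U is the foot of the tangent from F: U = (-34.440, 10.923).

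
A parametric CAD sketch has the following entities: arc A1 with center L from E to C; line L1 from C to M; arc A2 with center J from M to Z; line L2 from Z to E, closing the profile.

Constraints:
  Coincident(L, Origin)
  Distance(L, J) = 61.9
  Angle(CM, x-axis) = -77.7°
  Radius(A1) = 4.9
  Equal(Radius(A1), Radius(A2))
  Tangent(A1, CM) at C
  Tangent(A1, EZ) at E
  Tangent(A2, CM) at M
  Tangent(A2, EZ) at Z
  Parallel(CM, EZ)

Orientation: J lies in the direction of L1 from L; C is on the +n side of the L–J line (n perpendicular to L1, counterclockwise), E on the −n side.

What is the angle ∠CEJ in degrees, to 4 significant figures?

85.47°

The slot axis is L1's direction at -77.7°, so u = (cos -77.7°, sin -77.7°) = (0.2130, -0.9770) and n = (−sin -77.7°, cos -77.7°) = (0.9770, 0.2130). L is at the origin and J lies 61.9 along u from L, so J = 61.9·u = (13.19, -60.48). Tangency of A1 to both parallel lines with radius 4.9 puts C and E at L ± 4.9·n: C = (4.788, 1.044), E = (-4.788, -1.044). Then cos ∠CEJ = EC·EJ / (|EC||EJ|), giving 85.47°.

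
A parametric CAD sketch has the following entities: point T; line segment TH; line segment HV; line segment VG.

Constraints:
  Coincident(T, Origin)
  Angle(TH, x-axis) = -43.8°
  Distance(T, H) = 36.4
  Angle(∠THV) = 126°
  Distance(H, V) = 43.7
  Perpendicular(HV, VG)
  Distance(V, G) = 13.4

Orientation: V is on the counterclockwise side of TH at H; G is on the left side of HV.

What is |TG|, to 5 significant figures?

67.044

∠THV = 126.0°, so HV runs at -43.8° + (180° − 126.0°) = 10.200° from the x-axis; with |HV| = 43.7, V = H + 43.7·(cos 10.200°, sin 10.200°) = (69.281, -17.455). HV ⟂ VG; with |VG| = 13.4 on the left of HV, G = V + 13.4·(-0.17708, 0.98420) = (66.908, -4.2672). Then |TG| = |G − T| = 67.044.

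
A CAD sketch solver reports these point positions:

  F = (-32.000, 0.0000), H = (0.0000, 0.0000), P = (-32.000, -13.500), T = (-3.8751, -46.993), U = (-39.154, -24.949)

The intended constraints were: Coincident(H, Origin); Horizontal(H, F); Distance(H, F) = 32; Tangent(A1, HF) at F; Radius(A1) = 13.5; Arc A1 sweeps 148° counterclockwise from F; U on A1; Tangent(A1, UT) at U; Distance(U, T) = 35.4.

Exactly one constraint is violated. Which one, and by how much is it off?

Distance(U, T) = 35.4 — off by 6.20.

H = (0.00, 0.00) ✓; H.y = 0.00, F.y = 0.00 ✓; |HF| = 32.00 ✓; ∠(PF, FH) = 90.00° ✓; |PF| = 13.50 ✓; bearing(P→U) − bearing(P→F) = 148.0° ✓; |PU| = 13.50 ✓; ∠(PU, UT) = 90.00° ✓; |UT| = 41.60 ✗.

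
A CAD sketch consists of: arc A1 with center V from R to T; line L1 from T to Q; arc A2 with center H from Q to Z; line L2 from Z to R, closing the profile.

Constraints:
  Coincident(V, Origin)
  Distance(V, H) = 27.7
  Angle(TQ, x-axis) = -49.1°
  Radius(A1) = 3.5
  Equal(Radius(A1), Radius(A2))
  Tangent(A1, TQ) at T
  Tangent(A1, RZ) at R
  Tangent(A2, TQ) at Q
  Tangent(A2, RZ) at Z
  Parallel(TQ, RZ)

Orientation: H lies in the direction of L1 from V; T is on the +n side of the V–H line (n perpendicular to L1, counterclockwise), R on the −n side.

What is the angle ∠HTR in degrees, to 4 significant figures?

82.80°

V is at the origin and H lies 27.7 along u from V, so H = 27.7·u = (18.14, -20.94). Tangency of A1 to both parallel lines with radius 3.5 puts T and R at V ± 3.5·n: T = (2.645, 2.292), R = (-2.645, -2.292). Then cos ∠HTR = TH·TR / (|TH||TR|), giving 82.80°.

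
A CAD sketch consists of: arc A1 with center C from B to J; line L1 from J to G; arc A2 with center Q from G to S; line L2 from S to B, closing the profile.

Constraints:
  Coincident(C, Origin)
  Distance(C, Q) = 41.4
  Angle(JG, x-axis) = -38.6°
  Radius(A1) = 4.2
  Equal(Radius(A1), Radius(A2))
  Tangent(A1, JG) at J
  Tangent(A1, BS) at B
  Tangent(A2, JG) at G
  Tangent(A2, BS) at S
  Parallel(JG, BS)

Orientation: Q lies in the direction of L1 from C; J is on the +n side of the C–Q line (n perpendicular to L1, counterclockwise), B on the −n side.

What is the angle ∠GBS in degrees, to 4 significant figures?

11.47°

The slot axis is L1's direction at -38.6°, so u = (cos -38.6°, sin -38.6°) = (0.7815, -0.6239) and n = (−sin -38.6°, cos -38.6°) = (0.6239, 0.7815). C is at the origin and Q lies 41.4 along u from C, so Q = 41.4·u = (32.35, -25.83). Tangency of A1 to both parallel lines with radius 4.2 puts J and B at C ± 4.2·n: J = (2.620, 3.282), B = (-2.620, -3.282). Equal radii place G and S the same way about Q: G = Q + 4.2·n = (34.98, -22.55), S = Q − 4.2·n = (29.73, -29.11). Then cos ∠GBS = BG·BS / (|BG||BS|), giving 11.47°.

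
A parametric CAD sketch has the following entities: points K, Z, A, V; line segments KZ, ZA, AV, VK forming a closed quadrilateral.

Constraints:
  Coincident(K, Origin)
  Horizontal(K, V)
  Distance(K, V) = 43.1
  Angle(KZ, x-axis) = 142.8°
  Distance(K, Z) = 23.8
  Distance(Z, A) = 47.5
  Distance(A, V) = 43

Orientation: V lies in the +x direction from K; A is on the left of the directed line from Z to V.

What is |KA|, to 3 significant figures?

43.9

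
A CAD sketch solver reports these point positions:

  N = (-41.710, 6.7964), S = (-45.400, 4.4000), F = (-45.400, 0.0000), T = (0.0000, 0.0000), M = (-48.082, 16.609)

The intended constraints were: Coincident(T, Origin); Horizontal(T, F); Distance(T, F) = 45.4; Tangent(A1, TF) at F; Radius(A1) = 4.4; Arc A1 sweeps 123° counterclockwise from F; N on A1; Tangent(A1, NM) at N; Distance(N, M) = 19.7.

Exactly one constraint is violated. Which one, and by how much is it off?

Distance(N, M) = 19.7 — off by 8.00.

T = (0.00, 0.00) ✓; T.y = 0.00, F.y = 0.00 ✓; |TF| = 45.40 ✓; ∠(SF, FT) = 90.00° ✓; |SF| = 4.400 ✓; bearing(S→N) − bearing(S→F) = 123.0° ✓; |SN| = 4.400 ✓; ∠(SN, NM) = 90.00° ✓; |NM| = 11.70 ✗.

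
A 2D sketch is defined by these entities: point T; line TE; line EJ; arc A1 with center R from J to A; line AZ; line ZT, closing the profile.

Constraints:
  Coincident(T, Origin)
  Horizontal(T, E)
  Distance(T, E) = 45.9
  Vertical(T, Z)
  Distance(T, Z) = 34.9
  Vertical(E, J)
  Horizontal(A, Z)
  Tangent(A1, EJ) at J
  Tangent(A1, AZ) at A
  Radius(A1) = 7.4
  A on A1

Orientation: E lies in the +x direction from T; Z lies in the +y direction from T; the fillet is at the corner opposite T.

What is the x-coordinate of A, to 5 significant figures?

38.500

T is at the origin; T and E share the same y with |TE| = 45.9 and E on the +x side, so E = (45.900, 0.0000). T and Z share the same x with |TZ| = 34.9 and Z on the +y side, so Z = (0.0000, 34.900). The virtual corner opposite T is at (45.900, 34.900). A1 meets EJ tangentially, so RJ is at right angles to EJ and since A1 is tangent to AZ there, RA ⟂ AZ, with radius 7.4, so the center R sits 7.4 in from both sides at R = (38.500, 27.500). That places the tangent points at J = (45.900, 27.500) on EJ and A = (38.500, 34.900) on AZ. So A.x = 38.500.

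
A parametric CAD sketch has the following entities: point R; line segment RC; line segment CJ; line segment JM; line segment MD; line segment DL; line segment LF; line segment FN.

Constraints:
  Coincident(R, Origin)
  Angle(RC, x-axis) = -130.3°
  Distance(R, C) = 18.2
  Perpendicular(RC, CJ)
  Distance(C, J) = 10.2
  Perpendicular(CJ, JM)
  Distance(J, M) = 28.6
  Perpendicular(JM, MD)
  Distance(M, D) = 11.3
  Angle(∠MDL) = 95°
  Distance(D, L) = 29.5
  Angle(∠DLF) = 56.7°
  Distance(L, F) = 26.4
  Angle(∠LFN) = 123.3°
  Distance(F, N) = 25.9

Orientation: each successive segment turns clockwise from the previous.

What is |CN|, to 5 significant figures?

43.417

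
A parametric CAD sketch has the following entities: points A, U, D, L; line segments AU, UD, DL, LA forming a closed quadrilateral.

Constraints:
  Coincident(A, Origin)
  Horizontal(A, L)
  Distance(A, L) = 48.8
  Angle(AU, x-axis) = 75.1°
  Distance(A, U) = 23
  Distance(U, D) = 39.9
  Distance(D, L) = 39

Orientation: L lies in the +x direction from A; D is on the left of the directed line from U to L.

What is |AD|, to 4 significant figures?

57.22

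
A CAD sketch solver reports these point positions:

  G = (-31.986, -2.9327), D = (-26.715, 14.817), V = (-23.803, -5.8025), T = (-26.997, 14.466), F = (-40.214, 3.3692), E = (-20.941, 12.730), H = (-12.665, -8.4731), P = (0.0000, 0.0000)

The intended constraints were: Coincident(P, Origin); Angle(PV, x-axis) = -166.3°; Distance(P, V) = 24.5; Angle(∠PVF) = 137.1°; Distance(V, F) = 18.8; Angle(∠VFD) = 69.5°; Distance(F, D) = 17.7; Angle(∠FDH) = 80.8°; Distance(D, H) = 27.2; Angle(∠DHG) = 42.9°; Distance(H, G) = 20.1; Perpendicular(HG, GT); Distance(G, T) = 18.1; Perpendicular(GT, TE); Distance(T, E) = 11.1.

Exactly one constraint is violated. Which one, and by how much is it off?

Distance(T, E) = 11.1 — off by 4.80.

P = (0.00, 0.00) ✓; PV at -166.3° ✓; |PV| = 24.50 ✓; ∠PVF = 137.1° ✓; |VF| = 18.80 ✓; ∠VFD = 69.50° ✓; |FD| = 17.70 ✓; ∠FDH = 80.80° ✓; |DH| = 27.20 ✓; ∠DHG = 42.90° ✓; |HG| = 20.10 ✓; ∠(HG, GT) = 90.00° ✓; |GT| = 18.10 ✓; ∠(GT, TE) = 90.00° ✓; |TE| = 6.300 ✗.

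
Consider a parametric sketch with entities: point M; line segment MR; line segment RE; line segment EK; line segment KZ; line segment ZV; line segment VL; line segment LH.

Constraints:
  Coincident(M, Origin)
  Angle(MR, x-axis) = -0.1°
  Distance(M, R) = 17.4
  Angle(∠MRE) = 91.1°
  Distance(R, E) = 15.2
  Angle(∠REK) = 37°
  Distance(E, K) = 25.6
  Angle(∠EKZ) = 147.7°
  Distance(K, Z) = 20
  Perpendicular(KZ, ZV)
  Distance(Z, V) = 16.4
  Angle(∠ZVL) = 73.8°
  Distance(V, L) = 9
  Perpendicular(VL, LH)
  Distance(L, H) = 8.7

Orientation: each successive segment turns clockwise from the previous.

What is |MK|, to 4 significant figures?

5.299

M is at the origin; MR runs at -0.1° with length 17.4, so R = (17.40, -0.03037). ∠MRE = 91.1° gives RE at -89.00° from the x-axis; with |RE| = 15.2, E = (17.67, -15.23). ∠REK = 37.0° gives EK at 128.0° from the x-axis; with |EK| = 25.6, K = (1.904, 4.945). Then |MK| = |K − M| = 5.299.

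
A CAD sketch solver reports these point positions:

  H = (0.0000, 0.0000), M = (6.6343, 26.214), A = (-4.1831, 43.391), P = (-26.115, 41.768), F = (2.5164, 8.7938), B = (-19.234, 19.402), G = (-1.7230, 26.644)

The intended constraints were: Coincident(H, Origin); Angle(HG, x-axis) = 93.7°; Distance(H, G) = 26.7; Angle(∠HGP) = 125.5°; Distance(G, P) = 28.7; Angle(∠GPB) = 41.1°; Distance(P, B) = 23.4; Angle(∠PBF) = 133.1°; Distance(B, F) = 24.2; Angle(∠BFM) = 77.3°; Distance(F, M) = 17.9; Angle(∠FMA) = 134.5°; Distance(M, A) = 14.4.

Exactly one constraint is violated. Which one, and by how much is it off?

Distance(M, A) = 14.4 — off by 5.90.

H = (0.00, 0.00) ✓; HG at 93.70° ✓; |HG| = 26.70 ✓; ∠HGP = 125.5° ✓; |GP| = 28.70 ✓; ∠GPB = 41.10° ✓; |PB| = 23.40 ✓; ∠PBF = 133.1° ✓; |BF| = 24.20 ✓; ∠BFM = 77.30° ✓; |FM| = 17.90 ✓; ∠FMA = 134.5° ✓; |MA| = 20.30 ✗.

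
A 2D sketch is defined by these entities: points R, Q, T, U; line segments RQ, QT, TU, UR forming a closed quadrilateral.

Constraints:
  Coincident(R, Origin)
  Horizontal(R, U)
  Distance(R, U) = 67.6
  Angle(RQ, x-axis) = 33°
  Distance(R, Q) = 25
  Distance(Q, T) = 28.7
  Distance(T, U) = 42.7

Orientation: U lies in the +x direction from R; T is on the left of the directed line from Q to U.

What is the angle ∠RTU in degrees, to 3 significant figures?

88.6°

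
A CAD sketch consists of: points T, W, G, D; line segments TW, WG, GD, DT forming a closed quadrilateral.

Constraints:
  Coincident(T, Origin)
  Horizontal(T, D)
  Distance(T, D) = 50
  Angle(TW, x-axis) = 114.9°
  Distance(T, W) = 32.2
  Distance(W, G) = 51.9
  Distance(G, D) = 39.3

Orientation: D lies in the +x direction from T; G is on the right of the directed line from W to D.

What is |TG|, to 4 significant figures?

20.28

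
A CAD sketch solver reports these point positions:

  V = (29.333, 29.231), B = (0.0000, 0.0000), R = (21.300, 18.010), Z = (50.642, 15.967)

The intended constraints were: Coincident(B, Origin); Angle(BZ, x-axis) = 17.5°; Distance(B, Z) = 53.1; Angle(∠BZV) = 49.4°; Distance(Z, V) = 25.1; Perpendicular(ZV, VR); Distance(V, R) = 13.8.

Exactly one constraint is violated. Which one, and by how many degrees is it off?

Perpendicular(ZV, VR) — off by 3.70°.

B = (0.00, 0.00) ✓; BZ at 17.50° ✓; |BZ| = 53.10 ✓; ∠BZV = 49.40° ✓; |ZV| = 25.10 ✓; ∠(ZV, VR) = 86.30° ✗; |VR| = 13.80 ✓.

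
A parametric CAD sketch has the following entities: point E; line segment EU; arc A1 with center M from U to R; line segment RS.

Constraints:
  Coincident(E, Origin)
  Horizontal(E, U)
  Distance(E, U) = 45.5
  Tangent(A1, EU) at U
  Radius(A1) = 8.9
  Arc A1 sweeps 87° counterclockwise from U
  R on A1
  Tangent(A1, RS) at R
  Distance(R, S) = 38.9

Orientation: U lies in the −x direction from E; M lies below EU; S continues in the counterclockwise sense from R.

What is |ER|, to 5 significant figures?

55.038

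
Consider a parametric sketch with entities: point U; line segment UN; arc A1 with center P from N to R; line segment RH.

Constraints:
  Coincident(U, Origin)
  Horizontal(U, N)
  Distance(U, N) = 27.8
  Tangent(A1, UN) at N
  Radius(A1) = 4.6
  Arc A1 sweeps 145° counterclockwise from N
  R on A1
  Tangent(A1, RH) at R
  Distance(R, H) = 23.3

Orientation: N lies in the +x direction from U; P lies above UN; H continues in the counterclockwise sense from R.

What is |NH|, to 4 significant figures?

27.25

U is at the origin; U and N share the same y with |UN| = 27.8 and N on the +x side, so N = (27.80, 0.000). A1 meets UN tangentially, so PN is at right angles to UN, so P = N + (0, 4.6) = (27.80, 4.600). On A1, N sits at bearing -90° from P; a 145° counterclockwise sweep puts R at bearing 55°, so R = P + 4.6·(cos 55°, sin 55°) = (30.44, 8.368). Since A1 is tangent to RH there, PR ⟂ RH, so RH runs along (−sin 55°, cos 55°); with |RH| = 23.3, H = (11.35, 21.73). Then |NH| = |H − N| = 27.25.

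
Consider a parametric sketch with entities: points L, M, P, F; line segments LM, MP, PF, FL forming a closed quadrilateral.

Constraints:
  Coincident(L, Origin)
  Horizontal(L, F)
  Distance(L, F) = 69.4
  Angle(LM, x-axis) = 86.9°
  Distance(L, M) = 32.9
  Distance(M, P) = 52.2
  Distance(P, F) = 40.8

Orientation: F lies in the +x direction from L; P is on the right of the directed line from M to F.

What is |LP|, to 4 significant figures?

32.05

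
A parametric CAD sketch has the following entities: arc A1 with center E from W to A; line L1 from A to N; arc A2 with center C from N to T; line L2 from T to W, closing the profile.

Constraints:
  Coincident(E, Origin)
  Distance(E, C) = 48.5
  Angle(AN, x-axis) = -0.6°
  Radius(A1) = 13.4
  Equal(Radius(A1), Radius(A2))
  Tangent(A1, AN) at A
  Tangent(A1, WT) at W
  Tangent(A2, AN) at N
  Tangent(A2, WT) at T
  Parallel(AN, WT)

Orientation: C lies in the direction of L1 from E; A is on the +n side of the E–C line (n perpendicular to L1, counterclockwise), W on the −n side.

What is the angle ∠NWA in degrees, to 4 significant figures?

61.08°

The slot axis is L1's direction at -0.6°, so u = (cos -0.6°, sin -0.6°) = (0.9999, -0.01047) and n = (−sin -0.6°, cos -0.6°) = (0.01047, 0.9999). E is at the origin and C lies 48.5 along u from E, so C = 48.5·u = (48.50, -0.5079). Tangency of A1 to both parallel lines with radius 13.4 puts A and W at E ± 13.4·n: A = (0.1403, 13.40), W = (-0.1403, -13.40). Equal radii place N and T the same way about C: N = C + 13.4·n = (48.64, 12.89), T = C − 13.4·n = (48.36, -13.91). Then cos ∠NWA = WN·WA / (|WN||WA|), giving 61.08°.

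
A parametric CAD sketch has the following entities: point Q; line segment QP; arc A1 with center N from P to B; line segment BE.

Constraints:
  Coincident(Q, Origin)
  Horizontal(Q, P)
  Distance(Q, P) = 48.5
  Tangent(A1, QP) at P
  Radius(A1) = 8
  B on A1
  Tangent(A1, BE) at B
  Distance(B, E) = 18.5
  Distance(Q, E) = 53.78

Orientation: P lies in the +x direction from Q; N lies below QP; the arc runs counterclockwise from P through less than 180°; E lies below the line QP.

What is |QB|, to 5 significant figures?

42.069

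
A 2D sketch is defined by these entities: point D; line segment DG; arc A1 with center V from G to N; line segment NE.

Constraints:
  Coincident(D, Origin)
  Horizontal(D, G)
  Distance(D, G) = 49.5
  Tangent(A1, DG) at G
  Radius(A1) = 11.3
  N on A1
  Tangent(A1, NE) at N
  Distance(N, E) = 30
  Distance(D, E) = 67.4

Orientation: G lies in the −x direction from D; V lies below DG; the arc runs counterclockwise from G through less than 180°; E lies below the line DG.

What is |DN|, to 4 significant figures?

62.05

Checks: |VN| = 11.30 ✓; ∠(VN, NE) = 90.00° ✓; |NE| = 30.00 ✓; |DE| = 67.40 ✓.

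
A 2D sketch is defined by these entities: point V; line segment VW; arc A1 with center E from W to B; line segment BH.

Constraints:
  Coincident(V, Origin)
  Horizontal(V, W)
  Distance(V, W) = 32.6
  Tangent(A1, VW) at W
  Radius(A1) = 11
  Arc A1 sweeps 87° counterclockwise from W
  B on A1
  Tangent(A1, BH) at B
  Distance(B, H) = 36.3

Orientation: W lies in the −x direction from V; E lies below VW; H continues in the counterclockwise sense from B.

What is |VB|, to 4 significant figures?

44.81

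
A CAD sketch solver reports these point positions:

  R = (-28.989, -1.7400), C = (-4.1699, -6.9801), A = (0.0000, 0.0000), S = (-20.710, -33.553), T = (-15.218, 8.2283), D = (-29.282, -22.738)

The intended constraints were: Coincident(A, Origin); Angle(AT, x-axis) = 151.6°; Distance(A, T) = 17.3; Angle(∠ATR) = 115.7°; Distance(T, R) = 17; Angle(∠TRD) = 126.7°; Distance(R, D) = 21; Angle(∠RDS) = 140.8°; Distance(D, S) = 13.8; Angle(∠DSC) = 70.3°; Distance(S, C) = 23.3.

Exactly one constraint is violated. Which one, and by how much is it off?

Distance(S, C) = 23.3 — off by 8.00.

A = (0.00, 0.00) ✓; AT at 151.6° ✓; |AT| = 17.30 ✓; ∠ATR = 115.7° ✓; |TR| = 17.00 ✓; ∠TRD = 126.7° ✓; |RD| = 21.00 ✓; ∠RDS = 140.8° ✓; |DS| = 13.80 ✓; ∠DSC = 70.30° ✓; |SC| = 31.30 ✗.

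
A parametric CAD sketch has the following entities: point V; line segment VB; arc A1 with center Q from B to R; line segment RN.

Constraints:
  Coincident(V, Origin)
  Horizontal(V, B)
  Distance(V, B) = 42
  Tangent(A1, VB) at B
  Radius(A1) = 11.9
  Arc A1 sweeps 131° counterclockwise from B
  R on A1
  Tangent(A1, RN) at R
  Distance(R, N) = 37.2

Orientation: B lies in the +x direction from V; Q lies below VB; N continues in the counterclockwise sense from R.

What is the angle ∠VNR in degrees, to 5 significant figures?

9.2365°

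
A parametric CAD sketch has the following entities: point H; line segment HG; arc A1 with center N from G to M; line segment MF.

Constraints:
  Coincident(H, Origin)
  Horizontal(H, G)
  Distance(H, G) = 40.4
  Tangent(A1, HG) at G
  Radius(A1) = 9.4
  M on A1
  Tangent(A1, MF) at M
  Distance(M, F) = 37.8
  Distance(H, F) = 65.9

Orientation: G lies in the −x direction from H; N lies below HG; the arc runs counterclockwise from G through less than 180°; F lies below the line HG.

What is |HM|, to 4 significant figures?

50.84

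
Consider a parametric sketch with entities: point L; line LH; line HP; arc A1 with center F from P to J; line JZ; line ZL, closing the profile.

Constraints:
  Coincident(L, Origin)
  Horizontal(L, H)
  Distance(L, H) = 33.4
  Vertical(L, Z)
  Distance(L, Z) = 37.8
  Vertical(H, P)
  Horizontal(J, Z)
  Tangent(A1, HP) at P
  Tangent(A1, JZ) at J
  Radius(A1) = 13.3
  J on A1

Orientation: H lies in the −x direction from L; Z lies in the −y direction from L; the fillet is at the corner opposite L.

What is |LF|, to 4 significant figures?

31.69

L is at the origin; L and H share the same y with |LH| = 33.4 and H on the −x side, so H = (-33.40, 0.000). LZ is vertical with |LZ| = 37.8 and Z on the −y side, so Z = (0.000, -37.80). The virtual corner opposite L is at (-33.40, -37.80). The tangent condition forces FP to be normal to HP and since A1 is tangent to JZ there, FJ ⟂ JZ, with radius 13.3, so the center F sits 13.3 in from both sides at F = (-20.10, -24.50). Then |LF| = |F − L| = 31.69.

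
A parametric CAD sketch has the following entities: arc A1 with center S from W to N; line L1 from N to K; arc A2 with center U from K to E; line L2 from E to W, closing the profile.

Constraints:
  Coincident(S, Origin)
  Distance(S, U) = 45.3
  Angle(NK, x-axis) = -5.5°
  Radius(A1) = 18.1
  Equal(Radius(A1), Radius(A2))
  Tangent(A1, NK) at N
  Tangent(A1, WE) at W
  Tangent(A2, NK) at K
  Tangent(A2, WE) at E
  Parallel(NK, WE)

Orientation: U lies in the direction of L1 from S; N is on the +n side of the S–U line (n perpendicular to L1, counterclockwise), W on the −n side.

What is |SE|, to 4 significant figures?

48.78

The slot axis is L1's direction at -5.5°, so u = (cos -5.5°, sin -5.5°) = (0.9954, -0.09585) and n = (−sin -5.5°, cos -5.5°) = (0.09585, 0.9954). S is at the origin and U lies 45.3 along u from S, so U = 45.3·u = (45.09, -4.342). Tangency of A1 to both parallel lines with radius 18.1 puts N and W at S ± 18.1·n: N = (1.735, 18.02), W = (-1.735, -18.02). Equal radii place K and E the same way about U: K = U + 18.1·n = (46.83, 13.67), E = U − 18.1·n = (43.36, -22.36). Then |SE| = |E − S| = 48.78.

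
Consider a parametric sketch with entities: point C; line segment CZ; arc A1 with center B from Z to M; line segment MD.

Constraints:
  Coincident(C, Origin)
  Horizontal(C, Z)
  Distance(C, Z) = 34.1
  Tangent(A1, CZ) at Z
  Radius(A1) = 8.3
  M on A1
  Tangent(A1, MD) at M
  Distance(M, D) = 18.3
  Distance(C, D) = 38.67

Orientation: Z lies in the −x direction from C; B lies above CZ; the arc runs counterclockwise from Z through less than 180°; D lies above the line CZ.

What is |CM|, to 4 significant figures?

27.36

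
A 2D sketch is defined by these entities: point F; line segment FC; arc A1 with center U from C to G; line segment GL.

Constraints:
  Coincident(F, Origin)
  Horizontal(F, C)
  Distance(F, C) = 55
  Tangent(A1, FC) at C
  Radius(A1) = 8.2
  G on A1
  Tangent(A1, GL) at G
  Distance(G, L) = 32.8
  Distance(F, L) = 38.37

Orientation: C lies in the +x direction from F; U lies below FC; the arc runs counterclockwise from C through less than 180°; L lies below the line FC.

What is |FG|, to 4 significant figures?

48.96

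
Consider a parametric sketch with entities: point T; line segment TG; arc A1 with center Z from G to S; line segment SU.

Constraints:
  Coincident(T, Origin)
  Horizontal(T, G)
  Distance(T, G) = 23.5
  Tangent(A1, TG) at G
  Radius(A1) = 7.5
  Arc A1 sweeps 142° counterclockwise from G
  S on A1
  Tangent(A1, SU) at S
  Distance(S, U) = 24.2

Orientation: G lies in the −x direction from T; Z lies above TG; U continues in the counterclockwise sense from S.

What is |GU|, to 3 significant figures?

31.8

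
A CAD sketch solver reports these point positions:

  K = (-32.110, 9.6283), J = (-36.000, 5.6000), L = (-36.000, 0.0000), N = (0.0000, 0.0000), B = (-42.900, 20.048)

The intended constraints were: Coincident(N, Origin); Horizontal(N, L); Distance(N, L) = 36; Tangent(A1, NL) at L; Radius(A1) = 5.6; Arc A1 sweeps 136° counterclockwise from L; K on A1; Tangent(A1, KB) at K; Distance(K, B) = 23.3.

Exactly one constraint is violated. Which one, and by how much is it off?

Distance(K, B) = 23.3 — off by 8.30.

N = (0.00, 0.00) ✓; N.y = 0.00, L.y = 0.00 ✓; |NL| = 36.00 ✓; ∠(JL, LN) = 90.00° ✓; |JL| = 5.600 ✓; bearing(J→K) − bearing(J→L) = 136.0° ✓; |JK| = 5.600 ✓; ∠(JK, KB) = 90.00° ✓; |KB| = 15.00 ✗.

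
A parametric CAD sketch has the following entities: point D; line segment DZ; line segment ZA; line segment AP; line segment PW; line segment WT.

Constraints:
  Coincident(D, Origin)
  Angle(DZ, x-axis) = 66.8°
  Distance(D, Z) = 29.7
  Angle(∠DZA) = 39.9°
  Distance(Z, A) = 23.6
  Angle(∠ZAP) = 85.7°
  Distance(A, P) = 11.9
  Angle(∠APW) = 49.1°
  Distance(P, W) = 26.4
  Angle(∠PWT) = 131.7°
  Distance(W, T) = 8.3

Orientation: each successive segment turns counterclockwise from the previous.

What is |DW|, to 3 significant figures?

31.9

∠ZAP = 85.7° gives AP at -58.8° from the x-axis; with |AP| = 11.9, P = (-3.18, 6.44). ∠APW = 49.1° gives PW at 72.1° from the x-axis; with |PW| = 26.4, W = (4.93, 31.6). Then |DW| = |W − D| = 31.9.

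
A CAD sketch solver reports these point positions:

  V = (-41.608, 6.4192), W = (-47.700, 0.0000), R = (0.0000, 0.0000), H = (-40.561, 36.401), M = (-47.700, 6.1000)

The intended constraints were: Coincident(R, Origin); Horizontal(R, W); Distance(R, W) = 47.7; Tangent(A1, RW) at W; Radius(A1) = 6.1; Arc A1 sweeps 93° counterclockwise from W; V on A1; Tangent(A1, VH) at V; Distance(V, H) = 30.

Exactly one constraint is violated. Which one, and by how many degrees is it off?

Tangent(A1, VH) at V — off by 5.00°.

R = (0.00, 0.00) ✓; R.y = 0.00, W.y = 0.00 ✓; |RW| = 47.70 ✓; ∠(MW, WR) = 90.00° ✓; |MW| = 6.100 ✓; bearing(M→V) − bearing(M→W) = 93.00° ✓; |MV| = 6.100 ✓; ∠(MV, VH) = 95.00° ✗; |VH| = 30.00 ✓.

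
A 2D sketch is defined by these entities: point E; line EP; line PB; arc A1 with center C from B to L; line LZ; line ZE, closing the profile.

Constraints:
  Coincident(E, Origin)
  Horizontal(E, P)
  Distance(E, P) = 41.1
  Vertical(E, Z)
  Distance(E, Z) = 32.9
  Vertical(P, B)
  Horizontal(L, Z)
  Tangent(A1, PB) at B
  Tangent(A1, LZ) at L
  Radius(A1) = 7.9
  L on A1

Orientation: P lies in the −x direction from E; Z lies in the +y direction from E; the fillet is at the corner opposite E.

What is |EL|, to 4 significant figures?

46.74

E is at the origin; EP is horizontal with |EP| = 41.1 and P on the −x side, so P = (-41.10, 0.000). EZ is vertical with |EZ| = 32.9 and Z on the +y side, so Z = (0.000, 32.90). The virtual corner opposite E is at (-41.10, 32.90). The tangent condition forces CB to be normal to PB and tangency of A1 to LZ means the radius CL is perpendicular to LZ, with radius 7.9, so the center C sits 7.9 in from both sides at C = (-33.20, 25.00). That places the tangent points at B = (-41.10, 25.00) on PB and L = (-33.20, 32.90) on LZ. Then |EL| = |L − E| = 46.74.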